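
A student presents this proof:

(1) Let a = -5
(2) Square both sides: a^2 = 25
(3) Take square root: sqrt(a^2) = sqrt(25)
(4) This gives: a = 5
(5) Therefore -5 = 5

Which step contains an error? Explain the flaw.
Step 4: This gives: a = 5

Step 4 incorrectly states that sqrt(a^2) = a. The correct identity is sqrt(a^2) = |a|. Since a = -5 < 0, we have sqrt(a^2) = |-5| = 5, not a = -5.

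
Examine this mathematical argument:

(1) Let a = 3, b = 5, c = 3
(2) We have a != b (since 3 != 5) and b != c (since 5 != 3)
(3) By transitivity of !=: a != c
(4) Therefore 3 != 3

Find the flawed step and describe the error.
Step 3: By transitivity of !=: a != c

Step 3 incorrectly applies transitivity to the '!=' relation. Transitivity states: if a R b and b R c, then a R c. However, '!=' is not transitive. Counterexample: 3 != 5 and 5 != 3, but 3 = 3 (both equal 3). Transitivity holds for relations like <, <=, =, but not for !=.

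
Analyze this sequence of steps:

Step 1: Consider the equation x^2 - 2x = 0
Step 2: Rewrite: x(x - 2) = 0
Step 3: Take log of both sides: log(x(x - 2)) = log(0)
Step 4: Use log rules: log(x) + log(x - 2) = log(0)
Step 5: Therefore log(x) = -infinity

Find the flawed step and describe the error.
Step 3: Take log of both sides: log(x(x - 2)) = log(0)

Step 3 takes the logarithm of both sides, resulting in log(0) on the right side. The logarithm is only defined for positive numbers; log(0) is undefined (approaches negative infinity). This operation is invalid.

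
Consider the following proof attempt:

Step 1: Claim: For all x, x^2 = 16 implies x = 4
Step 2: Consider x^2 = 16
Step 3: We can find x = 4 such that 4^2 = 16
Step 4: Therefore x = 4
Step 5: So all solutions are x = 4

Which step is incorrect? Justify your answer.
Step 4: Therefore x = 4

Step 4 incorrectly concludes that x = 4 is the only solution. The proof shows that x = 4 is A solution (existence), but does not show it is the ONLY solution (uniqueness). In fact, x = -4 is also a solution since (-4)^2 = 16. Finding one solution doesn't prove there are no others.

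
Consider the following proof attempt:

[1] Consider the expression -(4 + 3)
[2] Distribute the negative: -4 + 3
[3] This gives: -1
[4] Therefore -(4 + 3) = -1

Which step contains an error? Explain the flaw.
Step 2: Distribute the negative: -4 + 3

Step 2 incorrectly distributes the negative sign. The correct distribution is -(4 + 3) = -4 - 3 = -7. The negative must be applied to both terms, not just the first. The error treats -(4 + 3) as -4 + 3, which equals -1 instead of -7.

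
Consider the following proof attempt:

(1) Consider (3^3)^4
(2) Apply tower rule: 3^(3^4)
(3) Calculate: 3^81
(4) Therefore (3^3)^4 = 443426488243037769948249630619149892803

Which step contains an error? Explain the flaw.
Step 2: Apply tower rule: 3^(3^4)

Step 2 incorrectly states that (a^b)^c = a^(b^c). The correct rule is (a^b)^c = a^(b×c). The actual value is (3^3)^4 = 3^12 = 531441, not 3^81 = 443426488243037769948249630619149892803.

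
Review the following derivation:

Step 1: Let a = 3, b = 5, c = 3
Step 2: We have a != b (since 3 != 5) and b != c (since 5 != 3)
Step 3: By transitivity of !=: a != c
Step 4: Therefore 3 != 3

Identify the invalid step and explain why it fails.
Step 3: By transitivity of !=: a != c

Step 3 incorrectly applies transitivity to the '!=' relation. Transitivity states: if a R b and b R c, then a R c. However, '!=' is not transitive. Counterexample: 3 != 5 and 5 != 3, but 3 = 3 (both equal 3). Transitivity holds for relations like <, <=, =, but not for !=.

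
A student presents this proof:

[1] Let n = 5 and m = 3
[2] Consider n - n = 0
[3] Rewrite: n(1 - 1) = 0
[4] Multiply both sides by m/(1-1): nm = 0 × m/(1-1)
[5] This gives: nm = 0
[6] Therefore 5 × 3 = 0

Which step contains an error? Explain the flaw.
Step 4: Multiply both sides by m/(1-1): nm = 0 × m/(1-1)

Step 4 multiplies both sides by m/(1-1). However, 1-1 = 0, so this is multiplication by m/0, which is undefined. We cannot multiply by an undefined expression.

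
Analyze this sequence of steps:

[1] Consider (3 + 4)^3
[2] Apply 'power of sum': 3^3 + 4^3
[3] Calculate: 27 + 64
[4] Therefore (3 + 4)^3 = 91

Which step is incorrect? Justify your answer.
Step 2: Apply 'power of sum': 3^3 + 4^3

Step 2 incorrectly applies a non-existent rule '(a+b)^n = a^n + b^n'. This is false in general. The correct expansion uses the binomial theorem. The actual value is (3 + 4)^3 = 7^3 = 343, not 91.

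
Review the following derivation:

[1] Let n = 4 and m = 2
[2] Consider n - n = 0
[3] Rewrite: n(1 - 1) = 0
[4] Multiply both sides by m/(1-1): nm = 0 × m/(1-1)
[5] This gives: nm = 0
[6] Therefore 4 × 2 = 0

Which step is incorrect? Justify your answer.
Step 4: Multiply both sides by m/(1-1): nm = 0 × m/(1-1)

Step 4 multiplies both sides by m/(1-1). However, 1-1 = 0, so this is multiplication by m/0, which is undefined. We cannot multiply by an undefined expression.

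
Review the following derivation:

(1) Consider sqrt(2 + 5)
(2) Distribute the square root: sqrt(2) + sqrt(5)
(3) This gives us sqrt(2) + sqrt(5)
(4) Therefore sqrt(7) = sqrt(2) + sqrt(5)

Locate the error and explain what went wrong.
Step 2: Distribute the square root: sqrt(2) + sqrt(5)

Step 2 incorrectly 'distributes' the square root over addition. The square root function does not distribute: sqrt(a + b) ≠ sqrt(a) + sqrt(b). In fact, sqrt(2 + 5) = sqrt(7) ≈ 2.6458, while sqrt(2) + sqrt(5) ≈ 3.6503.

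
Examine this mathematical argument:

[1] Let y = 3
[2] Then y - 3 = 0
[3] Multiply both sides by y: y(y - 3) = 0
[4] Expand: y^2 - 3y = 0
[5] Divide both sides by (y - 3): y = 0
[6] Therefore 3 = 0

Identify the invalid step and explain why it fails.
Step 5: Divide both sides by (y - 3): y = 0

Step 5 divides both sides by (y - 3). However, since y = 3, we have (y - 3) = 0. Division by zero is undefined, making this step invalid.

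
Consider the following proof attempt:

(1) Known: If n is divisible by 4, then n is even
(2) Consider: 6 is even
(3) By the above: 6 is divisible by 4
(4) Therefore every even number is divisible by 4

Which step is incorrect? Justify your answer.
Step 3: By the above: 6 is divisible by 4

Step 3 commits the fallacy of affirming the consequent. The known fact 'divisible by 4 → even' does NOT imply 'even → divisible by 4'. That would be the converse, which is false. For example, 6 is even but 6 ÷ 4 = 1.50, which is not an integer.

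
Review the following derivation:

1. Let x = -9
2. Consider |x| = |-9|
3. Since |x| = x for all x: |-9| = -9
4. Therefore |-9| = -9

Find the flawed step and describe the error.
Step 3: Since |x| = x for all x: |-9| = -9

Step 3 incorrectly states that |x| = x for all x. The correct definition is |x| = x when x >= 0, and |x| = -x when x < 0. Since -9 < 0, we have |-9| = -(-9) = 9, not -9.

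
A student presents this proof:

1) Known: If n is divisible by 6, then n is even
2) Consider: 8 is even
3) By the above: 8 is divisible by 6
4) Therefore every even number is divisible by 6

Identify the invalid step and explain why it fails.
Step 3: By the above: 8 is divisible by 6

Step 3 commits the fallacy of affirming the consequent. The known fact 'divisible by 6 → even' does NOT imply 'even → divisible by 6'. That would be the converse, which is false. For example, 8 is even but 8 ÷ 6 = 1.33, which is not an integer.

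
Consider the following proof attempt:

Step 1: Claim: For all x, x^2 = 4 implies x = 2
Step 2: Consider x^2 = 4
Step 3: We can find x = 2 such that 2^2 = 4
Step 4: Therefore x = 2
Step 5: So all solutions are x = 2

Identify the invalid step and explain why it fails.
Step 4: Therefore x = 2

Step 4 incorrectly concludes that x = 2 is the only solution. The proof shows that x = 2 is A solution (existence), but does not show it is the ONLY solution (uniqueness). In fact, x = -2 is also a solution since (-2)^2 = 4. Finding one solution doesn't prove there are no others.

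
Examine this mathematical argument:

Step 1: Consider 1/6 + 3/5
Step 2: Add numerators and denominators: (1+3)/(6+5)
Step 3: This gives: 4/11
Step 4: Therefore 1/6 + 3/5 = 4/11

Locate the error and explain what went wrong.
Step 2: Add numerators and denominators: (1+3)/(6+5)

Step 2 incorrectly adds fractions by separately adding numerators and denominators. This is wrong. The correct method requires a common denominator: 1/6 + 3/5 = (1×5 + 3×6)/(6×5) = 23/30 = 23/30. The method used gives 4/11, which is different.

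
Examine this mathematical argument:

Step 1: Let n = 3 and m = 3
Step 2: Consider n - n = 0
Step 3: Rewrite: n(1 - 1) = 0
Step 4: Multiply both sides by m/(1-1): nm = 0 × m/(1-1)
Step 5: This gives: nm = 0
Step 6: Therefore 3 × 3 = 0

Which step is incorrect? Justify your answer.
Step 4: Multiply both sides by m/(1-1): nm = 0 × m/(1-1)

Step 4 multiplies both sides by m/(1-1). However, 1-1 = 0, so this is multiplication by m/0, which is undefined. We cannot multiply by an undefined expression.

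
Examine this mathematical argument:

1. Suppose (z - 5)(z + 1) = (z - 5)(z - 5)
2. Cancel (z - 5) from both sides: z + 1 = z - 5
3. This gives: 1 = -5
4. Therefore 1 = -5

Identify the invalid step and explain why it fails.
Step 2: Cancel (z - 5) from both sides: z + 1 = z - 5

Step 2 cancels (z - 5) from both sides. This is only valid if (z - 5) ≠ 0, i.e., z ≠ 5. When z = 5, both sides equal zero regardless of the other factors. The correct approach requires considering z = 5 as a separate case.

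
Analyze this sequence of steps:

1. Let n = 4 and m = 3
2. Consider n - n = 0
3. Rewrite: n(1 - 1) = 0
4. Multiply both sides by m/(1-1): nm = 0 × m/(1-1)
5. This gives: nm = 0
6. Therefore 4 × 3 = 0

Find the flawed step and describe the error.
Step 4: Multiply both sides by m/(1-1): nm = 0 × m/(1-1)

Step 4 multiplies both sides by m/(1-1). However, 1-1 = 0, so this is multiplication by m/0, which is undefined. We cannot multiply by an undefined expression.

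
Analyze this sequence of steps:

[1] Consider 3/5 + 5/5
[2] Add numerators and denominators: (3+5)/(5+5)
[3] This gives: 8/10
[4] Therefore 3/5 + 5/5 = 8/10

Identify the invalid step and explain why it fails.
Step 2: Add numerators and denominators: (3+5)/(5+5)

Step 2 incorrectly adds fractions by separately adding numerators and denominators. This is wrong. The correct method requires a common denominator: 3/5 + 5/5 = (3×5 + 5×5)/(5×5) = 40/25 = 8/5. The method used gives 8/10, which is different.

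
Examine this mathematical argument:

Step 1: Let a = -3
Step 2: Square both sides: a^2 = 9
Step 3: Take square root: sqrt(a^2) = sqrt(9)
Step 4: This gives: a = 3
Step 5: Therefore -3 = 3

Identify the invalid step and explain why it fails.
Step 4: This gives: a = 3

Step 4 incorrectly states that sqrt(a^2) = a. The correct identity is sqrt(a^2) = |a|. Since a = -3 < 0, we have sqrt(a^2) = |-3| = 3, not a = -3.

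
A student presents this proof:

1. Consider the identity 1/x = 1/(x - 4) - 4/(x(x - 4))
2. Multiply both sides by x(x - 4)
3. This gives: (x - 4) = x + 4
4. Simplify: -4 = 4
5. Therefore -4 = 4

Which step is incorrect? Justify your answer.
Step 3: This gives: (x - 4) = x + 4

Step 3 makes a sign error when clearing denominators. Multiplying -4/(x(x - 4)) by x(x - 4) gives -4, not +4. The correct result is (x - 4) = x - 4, which is trivially true, not (x - 4) = x + 4. (Step 1 is a valid identity: 1/(x - 4) - 4/(x(x - 4)) = (x - 4)/(x(x - 4)) = 1/x.)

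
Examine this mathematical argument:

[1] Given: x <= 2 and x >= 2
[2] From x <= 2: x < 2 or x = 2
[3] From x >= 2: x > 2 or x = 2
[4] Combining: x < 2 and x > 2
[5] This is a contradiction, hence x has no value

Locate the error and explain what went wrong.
Step 4: Combining: x < 2 and x > 2

Step 4 incorrectly combines the conditions. From x <= 2 and x >= 2, the intersection is x = 2. The error treats the 'or' cases as 'and' requirements. The correct conclusion is that x = 2 is the unique solution, not that no solution exists.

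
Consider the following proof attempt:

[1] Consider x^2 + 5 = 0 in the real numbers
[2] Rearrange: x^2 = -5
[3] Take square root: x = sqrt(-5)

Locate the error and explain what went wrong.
Step 3: Take square root: x = sqrt(-5)

Step 3 takes the square root of -5, which is negative. In the real number system, the square root of a negative number is undefined. The equation x^2 + 5 = 0 has no real solutions. Square roots of negative numbers only exist in the complex numbers.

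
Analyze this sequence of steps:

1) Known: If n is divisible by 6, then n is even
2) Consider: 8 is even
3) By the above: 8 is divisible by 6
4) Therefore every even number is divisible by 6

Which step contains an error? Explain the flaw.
Step 3: By the above: 8 is divisible by 6

Step 3 commits the fallacy of affirming the consequent. The known fact 'divisible by 6 → even' does NOT imply 'even → divisible by 6'. That would be the converse, which is false. For example, 8 is even but 8 ÷ 6 = 1.33, which is not an integer.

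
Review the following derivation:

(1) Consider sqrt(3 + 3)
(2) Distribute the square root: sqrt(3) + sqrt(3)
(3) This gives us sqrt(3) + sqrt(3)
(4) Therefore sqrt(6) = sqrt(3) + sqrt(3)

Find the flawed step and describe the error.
Step 2: Distribute the square root: sqrt(3) + sqrt(3)

Step 2 incorrectly 'distributes' the square root over addition. The square root function does not distribute: sqrt(a + b) ≠ sqrt(a) + sqrt(b). In fact, sqrt(3 + 3) = sqrt(6) ≈ 2.4495, while sqrt(3) + sqrt(3) ≈ 3.4641.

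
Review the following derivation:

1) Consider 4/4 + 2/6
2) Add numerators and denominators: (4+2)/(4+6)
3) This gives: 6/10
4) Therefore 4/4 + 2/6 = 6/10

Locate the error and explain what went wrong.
Step 2: Add numerators and denominators: (4+2)/(4+6)

Step 2 incorrectly adds fractions by separately adding numerators and denominators. This is wrong. The correct method requires a common denominator: 4/4 + 2/6 = (4×6 + 2×4)/(4×6) = 32/24 = 4/3. The method used gives 6/10, which is different.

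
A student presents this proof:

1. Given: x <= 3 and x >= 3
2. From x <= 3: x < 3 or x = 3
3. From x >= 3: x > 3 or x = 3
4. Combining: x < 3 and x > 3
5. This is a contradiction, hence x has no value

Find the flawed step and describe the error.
Step 4: Combining: x < 3 and x > 3

Step 4 incorrectly combines the conditions. From x <= 3 and x >= 3, the intersection is x = 3. The error treats the 'or' cases as 'and' requirements. The correct conclusion is that x = 3 is the unique solution, not that no solution exists.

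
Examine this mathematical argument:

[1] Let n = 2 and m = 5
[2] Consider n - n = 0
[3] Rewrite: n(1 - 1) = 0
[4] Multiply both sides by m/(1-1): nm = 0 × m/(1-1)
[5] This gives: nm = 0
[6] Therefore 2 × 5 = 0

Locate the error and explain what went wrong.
Step 4: Multiply both sides by m/(1-1): nm = 0 × m/(1-1)

Step 4 multiplies both sides by m/(1-1). However, 1-1 = 0, so this is multiplication by m/0, which is undefined. We cannot multiply by an undefined expression.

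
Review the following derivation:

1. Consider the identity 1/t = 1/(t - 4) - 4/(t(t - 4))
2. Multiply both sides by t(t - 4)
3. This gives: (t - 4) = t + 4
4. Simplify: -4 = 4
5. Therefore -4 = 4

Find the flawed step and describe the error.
Step 3: This gives: (t - 4) = t + 4

Step 3 makes a sign error when clearing denominators. Multiplying -4/(t(t - 4)) by t(t - 4) gives -4, not +4. The correct result is (t - 4) = t - 4, which is trivially true, not (t - 4) = t + 4. (Step 1 is a valid identity: 1/(t - 4) - 4/(t(t - 4)) = (t - 4)/(t(t - 4)) = 1/t.)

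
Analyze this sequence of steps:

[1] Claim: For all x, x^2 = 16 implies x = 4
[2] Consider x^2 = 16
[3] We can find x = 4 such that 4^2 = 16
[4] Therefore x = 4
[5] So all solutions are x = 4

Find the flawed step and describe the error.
Step 4: Therefore x = 4

Step 4 incorrectly concludes that x = 4 is the only solution. The proof shows that x = 4 is A solution (existence), but does not show it is the ONLY solution (uniqueness). In fact, x = -4 is also a solution since (-4)^2 = 16. Finding one solution doesn't prove there are no others.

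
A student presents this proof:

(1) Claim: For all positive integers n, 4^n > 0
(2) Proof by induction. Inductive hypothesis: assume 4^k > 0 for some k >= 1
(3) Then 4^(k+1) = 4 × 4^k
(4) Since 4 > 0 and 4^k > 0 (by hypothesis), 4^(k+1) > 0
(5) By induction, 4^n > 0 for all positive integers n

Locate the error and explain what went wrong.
Step 5: By induction, 4^n > 0 for all positive integers n

Step 5 concludes the proof by induction, but no base case was ever established. A valid induction proof requires: (1) a base case proving 4^1 > 0, and (2) an inductive step showing IF 4^k > 0 THEN 4^(k+1) > 0. Steps 2-4 correctly establish the inductive step, but without the base case the conclusion in step 5 does not follow.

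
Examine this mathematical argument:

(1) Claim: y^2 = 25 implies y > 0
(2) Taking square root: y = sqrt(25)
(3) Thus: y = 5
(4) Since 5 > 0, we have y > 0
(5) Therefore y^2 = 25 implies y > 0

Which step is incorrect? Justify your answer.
Step 2: Taking square root: y = sqrt(25)

Step 2 takes the square root and assumes the positive root only. The equation y^2 = 25 actually has two solutions: y = 5 and y = -5. The proof silently assumes y > 0 without justification, then uses this assumption to conclude y > 0, which is circular. The counterexample y = -5 shows the claim is false.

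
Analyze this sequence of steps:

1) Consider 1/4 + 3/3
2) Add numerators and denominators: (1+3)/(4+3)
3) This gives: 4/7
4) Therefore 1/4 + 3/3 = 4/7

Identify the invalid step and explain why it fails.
Step 2: Add numerators and denominators: (1+3)/(4+3)

Step 2 incorrectly adds fractions by separately adding numerators and denominators. This is wrong. The correct method requires a common denominator: 1/4 + 3/3 = (1×3 + 3×4)/(4×3) = 15/12 = 5/4. The method used gives 4/7, which is different.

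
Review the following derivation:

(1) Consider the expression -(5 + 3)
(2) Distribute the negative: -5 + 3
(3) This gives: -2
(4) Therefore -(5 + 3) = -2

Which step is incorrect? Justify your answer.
Step 2: Distribute the negative: -5 + 3

Step 2 incorrectly distributes the negative sign. The correct distribution is -(5 + 3) = -5 - 3 = -8. The negative must be applied to both terms, not just the first. The error treats -(5 + 3) as -5 + 3, which equals -2 instead of -8.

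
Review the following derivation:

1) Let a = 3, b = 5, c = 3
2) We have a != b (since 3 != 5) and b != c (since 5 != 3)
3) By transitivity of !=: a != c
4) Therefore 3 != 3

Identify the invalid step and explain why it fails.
Step 3: By transitivity of !=: a != c

Step 3 incorrectly applies transitivity to the '!=' relation. Transitivity states: if a R b and b R c, then a R c. However, '!=' is not transitive. Counterexample: 3 != 5 and 5 != 3, but 3 = 3 (both equal 3). Transitivity holds for relations like <, <=, =, but not for !=.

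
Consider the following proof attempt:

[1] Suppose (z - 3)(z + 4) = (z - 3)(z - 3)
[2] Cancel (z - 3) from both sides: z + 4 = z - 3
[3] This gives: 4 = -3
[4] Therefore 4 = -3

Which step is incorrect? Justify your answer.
Step 2: Cancel (z - 3) from both sides: z + 4 = z - 3

Step 2 cancels (z - 3) from both sides. This is only valid if (z - 3) ≠ 0, i.e., z ≠ 3. When z = 3, both sides equal zero regardless of the other factors. The correct approach requires considering z = 3 as a separate case.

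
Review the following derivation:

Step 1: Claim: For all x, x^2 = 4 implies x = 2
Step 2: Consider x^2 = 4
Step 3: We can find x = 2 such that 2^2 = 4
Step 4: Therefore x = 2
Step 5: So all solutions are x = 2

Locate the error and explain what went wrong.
Step 4: Therefore x = 2

Step 4 incorrectly concludes that x = 2 is the only solution. The proof shows that x = 2 is A solution (existence), but does not show it is the ONLY solution (uniqueness). In fact, x = -2 is also a solution since (-2)^2 = 4. Finding one solution doesn't prove there are no others.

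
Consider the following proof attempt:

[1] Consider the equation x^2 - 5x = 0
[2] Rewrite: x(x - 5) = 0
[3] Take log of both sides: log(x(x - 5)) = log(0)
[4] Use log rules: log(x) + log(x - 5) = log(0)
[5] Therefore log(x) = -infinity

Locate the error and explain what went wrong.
Step 3: Take log of both sides: log(x(x - 5)) = log(0)

Step 3 takes the logarithm of both sides, resulting in log(0) on the right side. The logarithm is only defined for positive numbers; log(0) is undefined (approaches negative infinity). This operation is invalid.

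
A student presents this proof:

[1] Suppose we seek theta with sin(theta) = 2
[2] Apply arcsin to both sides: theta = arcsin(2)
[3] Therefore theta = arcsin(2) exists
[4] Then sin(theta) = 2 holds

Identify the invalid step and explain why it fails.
Step 2: Apply arcsin to both sides: theta = arcsin(2)

Step 2 applies arcsin to 2. However, arcsin(x) is only defined for x in [-1, 1] because sin(theta) can only produce values in that range. Since |2| > 1, arcsin(2) is undefined. There is no angle whose sine equals 2.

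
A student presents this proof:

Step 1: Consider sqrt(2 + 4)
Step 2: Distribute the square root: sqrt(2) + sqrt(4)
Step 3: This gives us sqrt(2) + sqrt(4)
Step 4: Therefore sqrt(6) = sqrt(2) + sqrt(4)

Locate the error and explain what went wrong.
Step 2: Distribute the square root: sqrt(2) + sqrt(4)

Step 2 incorrectly 'distributes' the square root over addition. The square root function does not distribute: sqrt(a + b) ≠ sqrt(a) + sqrt(b). In fact, sqrt(2 + 4) = sqrt(6) ≈ 2.4495, while sqrt(2) + sqrt(4) ≈ 3.4142.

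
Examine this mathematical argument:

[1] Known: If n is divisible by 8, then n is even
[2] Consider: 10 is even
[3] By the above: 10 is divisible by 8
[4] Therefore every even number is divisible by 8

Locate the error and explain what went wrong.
Step 3: By the above: 10 is divisible by 8

Step 3 commits the fallacy of affirming the consequent. The known fact 'divisible by 8 → even' does NOT imply 'even → divisible by 8'. That would be the converse, which is false. For example, 10 is even but 10 ÷ 8 = 1.25, which is not an integer.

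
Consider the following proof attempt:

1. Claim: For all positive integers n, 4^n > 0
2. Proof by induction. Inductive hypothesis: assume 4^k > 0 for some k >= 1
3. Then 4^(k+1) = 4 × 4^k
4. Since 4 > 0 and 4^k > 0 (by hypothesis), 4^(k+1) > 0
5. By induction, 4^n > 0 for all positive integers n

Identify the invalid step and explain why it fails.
Step 5: By induction, 4^n > 0 for all positive integers n

Step 5 concludes the proof by induction, but no base case was ever established. A valid induction proof requires: (1) a base case proving 4^1 > 0, and (2) an inductive step showing IF 4^k > 0 THEN 4^(k+1) > 0. Steps 2-4 correctly establish the inductive step, but without the base case the conclusion in step 5 does not follow.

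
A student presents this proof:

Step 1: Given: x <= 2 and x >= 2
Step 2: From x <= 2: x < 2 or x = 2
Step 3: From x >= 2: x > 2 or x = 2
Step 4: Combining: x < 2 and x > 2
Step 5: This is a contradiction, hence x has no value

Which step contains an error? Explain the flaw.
Step 4: Combining: x < 2 and x > 2

Step 4 incorrectly combines the conditions. From x <= 2 and x >= 2, the intersection is x = 2. The error treats the 'or' cases as 'and' requirements. The correct conclusion is that x = 2 is the unique solution, not that no solution exists.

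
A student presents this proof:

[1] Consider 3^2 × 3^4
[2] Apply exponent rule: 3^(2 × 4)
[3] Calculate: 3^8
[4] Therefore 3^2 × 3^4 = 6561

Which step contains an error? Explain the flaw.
Step 2: Apply exponent rule: 3^(2 × 4)

Step 2 incorrectly states that a^b × a^c = a^(b×c). The correct rule is a^b × a^c = a^(b+c). The actual value is 3^2 × 3^4 = 3^6 = 729, not 3^8 = 6561.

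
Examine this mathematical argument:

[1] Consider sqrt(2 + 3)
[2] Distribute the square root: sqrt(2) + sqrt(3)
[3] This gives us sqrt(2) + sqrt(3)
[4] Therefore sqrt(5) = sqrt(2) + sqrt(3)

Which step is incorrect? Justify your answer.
Step 2: Distribute the square root: sqrt(2) + sqrt(3)

Step 2 incorrectly 'distributes' the square root over addition. The square root function does not distribute: sqrt(a + b) ≠ sqrt(a) + sqrt(b). In fact, sqrt(2 + 3) = sqrt(5) ≈ 2.2361, while sqrt(2) + sqrt(3) ≈ 3.1463.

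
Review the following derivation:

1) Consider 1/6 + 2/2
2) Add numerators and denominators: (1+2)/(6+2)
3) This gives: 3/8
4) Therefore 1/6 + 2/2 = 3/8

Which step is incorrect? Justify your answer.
Step 2: Add numerators and denominators: (1+2)/(6+2)

Step 2 incorrectly adds fractions by separately adding numerators and denominators. This is wrong. The correct method requires a common denominator: 1/6 + 2/2 = (1×2 + 2×6)/(6×2) = 14/12 = 7/6. The method used gives 3/8, which is different.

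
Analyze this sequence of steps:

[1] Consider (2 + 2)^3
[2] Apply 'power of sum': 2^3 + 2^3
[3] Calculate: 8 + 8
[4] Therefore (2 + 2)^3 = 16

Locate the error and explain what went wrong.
Step 2: Apply 'power of sum': 2^3 + 2^3

Step 2 incorrectly applies a non-existent rule '(a+b)^n = a^n + b^n'. This is false in general. The correct expansion uses the binomial theorem. The actual value is (2 + 2)^3 = 4^3 = 64, not 16.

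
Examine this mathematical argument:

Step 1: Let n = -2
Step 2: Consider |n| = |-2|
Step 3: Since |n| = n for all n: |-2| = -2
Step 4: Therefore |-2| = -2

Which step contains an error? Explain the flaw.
Step 3: Since |n| = n for all n: |-2| = -2

Step 3 incorrectly states that |n| = n for all n. The correct definition is |n| = n when n >= 0, and |n| = -n when n < 0. Since -2 < 0, we have |-2| = -(-2) = 2, not -2.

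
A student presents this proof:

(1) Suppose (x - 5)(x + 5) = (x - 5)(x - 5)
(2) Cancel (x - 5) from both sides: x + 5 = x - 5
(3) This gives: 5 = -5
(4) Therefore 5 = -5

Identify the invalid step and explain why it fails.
Step 2: Cancel (x - 5) from both sides: x + 5 = x - 5

Step 2 cancels (x - 5) from both sides. This is only valid if (x - 5) ≠ 0, i.e., x ≠ 5. When x = 5, both sides equal zero regardless of the other factors. The correct approach requires considering x = 5 as a separate case.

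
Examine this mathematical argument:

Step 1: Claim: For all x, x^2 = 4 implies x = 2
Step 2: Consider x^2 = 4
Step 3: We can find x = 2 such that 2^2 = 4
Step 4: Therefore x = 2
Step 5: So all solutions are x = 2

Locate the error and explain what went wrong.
Step 4: Therefore x = 2

Step 4 incorrectly concludes that x = 2 is the only solution. The proof shows that x = 2 is A solution (existence), but does not show it is the ONLY solution (uniqueness). In fact, x = -2 is also a solution since (-2)^2 = 4. Finding one solution doesn't prove there are no others.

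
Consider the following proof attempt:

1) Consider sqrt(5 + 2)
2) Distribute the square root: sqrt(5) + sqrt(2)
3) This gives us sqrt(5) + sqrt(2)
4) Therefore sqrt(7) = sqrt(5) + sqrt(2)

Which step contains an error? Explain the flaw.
Step 2: Distribute the square root: sqrt(5) + sqrt(2)

Step 2 incorrectly 'distributes' the square root over addition. The square root function does not distribute: sqrt(a + b) ≠ sqrt(a) + sqrt(b). In fact, sqrt(5 + 2) = sqrt(7) ≈ 2.6458, while sqrt(5) + sqrt(2) ≈ 3.6503.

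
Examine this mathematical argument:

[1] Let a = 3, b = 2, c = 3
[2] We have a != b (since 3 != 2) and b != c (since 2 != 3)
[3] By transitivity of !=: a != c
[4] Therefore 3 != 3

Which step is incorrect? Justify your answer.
Step 3: By transitivity of !=: a != c

Step 3 incorrectly applies transitivity to the '!=' relation. Transitivity states: if a R b and b R c, then a R c. However, '!=' is not transitive. Counterexample: 3 != 2 and 2 != 3, but 3 = 3 (both equal 3). Transitivity holds for relations like <, <=, =, but not for !=.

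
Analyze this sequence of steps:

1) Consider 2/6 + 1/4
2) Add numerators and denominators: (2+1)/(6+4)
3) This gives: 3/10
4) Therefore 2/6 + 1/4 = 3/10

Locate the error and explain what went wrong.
Step 2: Add numerators and denominators: (2+1)/(6+4)

Step 2 incorrectly adds fractions by separately adding numerators and denominators. This is wrong. The correct method requires a common denominator: 2/6 + 1/4 = (2×4 + 1×6)/(6×4) = 14/24 = 7/12. The method used gives 3/10, which is different.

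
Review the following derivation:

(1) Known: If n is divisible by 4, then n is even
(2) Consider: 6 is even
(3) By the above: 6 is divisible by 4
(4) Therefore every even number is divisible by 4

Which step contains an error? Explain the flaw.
Step 3: By the above: 6 is divisible by 4

Step 3 commits the fallacy of affirming the consequent. The known fact 'divisible by 4 → even' does NOT imply 'even → divisible by 4'. That would be the converse, which is false. For example, 6 is even but 6 ÷ 4 = 1.50, which is not an integer.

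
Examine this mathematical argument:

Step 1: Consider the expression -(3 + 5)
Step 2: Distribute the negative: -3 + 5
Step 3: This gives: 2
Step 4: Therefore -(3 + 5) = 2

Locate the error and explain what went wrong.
Step 2: Distribute the negative: -3 + 5

Step 2 incorrectly distributes the negative sign. The correct distribution is -(3 + 5) = -3 - 5 = -8. The negative must be applied to both terms, not just the first. The error treats -(3 + 5) as -3 + 5, which equals 2 instead of -8.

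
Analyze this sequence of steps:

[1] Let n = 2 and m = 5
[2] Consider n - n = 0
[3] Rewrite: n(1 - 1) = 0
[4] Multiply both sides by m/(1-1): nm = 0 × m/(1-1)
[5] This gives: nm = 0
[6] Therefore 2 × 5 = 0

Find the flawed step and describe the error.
Step 4: Multiply both sides by m/(1-1): nm = 0 × m/(1-1)

Step 4 multiplies both sides by m/(1-1). However, 1-1 = 0, so this is multiplication by m/0, which is undefined. We cannot multiply by an undefined expression.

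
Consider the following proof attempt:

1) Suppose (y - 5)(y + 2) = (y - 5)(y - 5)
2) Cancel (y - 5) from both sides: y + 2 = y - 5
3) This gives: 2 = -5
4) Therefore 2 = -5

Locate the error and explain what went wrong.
Step 2: Cancel (y - 5) from both sides: y + 2 = y - 5

Step 2 cancels (y - 5) from both sides. This is only valid if (y - 5) ≠ 0, i.e., y ≠ 5. When y = 5, both sides equal zero regardless of the other factors. The correct approach requires considering y = 5 as a separate case.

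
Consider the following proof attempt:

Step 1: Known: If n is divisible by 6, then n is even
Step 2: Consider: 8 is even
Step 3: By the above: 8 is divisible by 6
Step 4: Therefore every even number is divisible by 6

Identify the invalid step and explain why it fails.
Step 3: By the above: 8 is divisible by 6

Step 3 commits the fallacy of affirming the consequent. The known fact 'divisible by 6 → even' does NOT imply 'even → divisible by 6'. That would be the converse, which is false. For example, 8 is even but 8 ÷ 6 = 1.33, which is not an integer.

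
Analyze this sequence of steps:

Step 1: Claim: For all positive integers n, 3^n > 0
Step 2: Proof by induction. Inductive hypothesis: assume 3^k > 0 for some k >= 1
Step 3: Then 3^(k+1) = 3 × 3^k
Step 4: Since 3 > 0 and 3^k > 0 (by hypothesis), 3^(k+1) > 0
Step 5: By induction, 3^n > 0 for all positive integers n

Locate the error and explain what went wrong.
Step 5: By induction, 3^n > 0 for all positive integers n

Step 5 concludes the proof by induction, but no base case was ever established. A valid induction proof requires: (1) a base case proving 3^1 > 0, and (2) an inductive step showing IF 3^k > 0 THEN 3^(k+1) > 0. Steps 2-4 correctly establish the inductive step, but without the base case the conclusion in step 5 does not follow.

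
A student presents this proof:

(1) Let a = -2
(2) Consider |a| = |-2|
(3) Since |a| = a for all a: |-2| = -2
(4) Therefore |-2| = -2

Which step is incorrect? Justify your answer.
Step 3: Since |a| = a for all a: |-2| = -2

Step 3 incorrectly states that |a| = a for all a. The correct definition is |a| = a when a >= 0, and |a| = -a when a < 0. Since -2 < 0, we have |-2| = -(-2) = 2, not -2.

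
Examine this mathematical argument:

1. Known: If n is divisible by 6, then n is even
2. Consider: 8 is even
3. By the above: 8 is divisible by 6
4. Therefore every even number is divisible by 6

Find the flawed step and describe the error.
Step 3: By the above: 8 is divisible by 6

Step 3 commits the fallacy of affirming the consequent. The known fact 'divisible by 6 → even' does NOT imply 'even → divisible by 6'. That would be the converse, which is false. For example, 8 is even but 8 ÷ 6 = 1.33, which is not an integer.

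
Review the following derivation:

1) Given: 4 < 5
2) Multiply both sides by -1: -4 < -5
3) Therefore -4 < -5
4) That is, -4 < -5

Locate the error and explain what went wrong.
Step 2: Multiply both sides by -1: -4 < -5

Step 2 multiplies both sides by -1 but fails to reverse the inequality sign. When multiplying (or dividing) an inequality by a negative number, the direction must be reversed. Since 4 < 5, we should get -4 > -5, i.e., -4 > -5.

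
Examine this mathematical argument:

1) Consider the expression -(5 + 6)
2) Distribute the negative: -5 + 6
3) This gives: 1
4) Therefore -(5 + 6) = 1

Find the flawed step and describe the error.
Step 2: Distribute the negative: -5 + 6

Step 2 incorrectly distributes the negative sign. The correct distribution is -(5 + 6) = -5 - 6 = -11. The negative must be applied to both terms, not just the first. The error treats -(5 + 6) as -5 + 6, which equals 1 instead of -11.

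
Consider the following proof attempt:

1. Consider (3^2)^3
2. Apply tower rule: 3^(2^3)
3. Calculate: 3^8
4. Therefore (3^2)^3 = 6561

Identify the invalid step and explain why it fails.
Step 2: Apply tower rule: 3^(2^3)

Step 2 incorrectly states that (a^b)^c = a^(b^c). The correct rule is (a^b)^c = a^(b×c). The actual value is (3^2)^3 = 3^6 = 729, not 3^8 = 6561.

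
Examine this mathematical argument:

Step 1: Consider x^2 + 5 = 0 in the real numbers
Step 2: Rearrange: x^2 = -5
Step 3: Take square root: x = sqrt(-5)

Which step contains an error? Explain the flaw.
Step 3: Take square root: x = sqrt(-5)

Step 3 takes the square root of -5, which is negative. In the real number system, the square root of a negative number is undefined. The equation x^2 + 5 = 0 has no real solutions. Square roots of negative numbers only exist in the complex numbers.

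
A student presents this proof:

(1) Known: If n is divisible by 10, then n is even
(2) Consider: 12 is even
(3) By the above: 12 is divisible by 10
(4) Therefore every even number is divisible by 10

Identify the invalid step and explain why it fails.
Step 3: By the above: 12 is divisible by 10

Step 3 commits the fallacy of affirming the consequent. The known fact 'divisible by 10 → even' does NOT imply 'even → divisible by 10'. That would be the converse, which is false. For example, 12 is even but 12 ÷ 10 = 1.20, which is not an integer.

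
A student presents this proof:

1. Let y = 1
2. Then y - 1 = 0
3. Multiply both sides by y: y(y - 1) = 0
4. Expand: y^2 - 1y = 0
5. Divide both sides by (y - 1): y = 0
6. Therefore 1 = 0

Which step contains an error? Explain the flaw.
Step 5: Divide both sides by (y - 1): y = 0

Step 5 divides both sides by (y - 1). However, since y = 1, we have (y - 1) = 0. Division by zero is undefined, making this step invalid.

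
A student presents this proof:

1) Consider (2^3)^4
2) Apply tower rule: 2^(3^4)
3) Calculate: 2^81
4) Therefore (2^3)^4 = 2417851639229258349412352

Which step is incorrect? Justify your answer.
Step 2: Apply tower rule: 2^(3^4)

Step 2 incorrectly states that (a^b)^c = a^(b^c). The correct rule is (a^b)^c = a^(b×c). The actual value is (2^3)^4 = 2^12 = 4096, not 2^81 = 2417851639229258349412352.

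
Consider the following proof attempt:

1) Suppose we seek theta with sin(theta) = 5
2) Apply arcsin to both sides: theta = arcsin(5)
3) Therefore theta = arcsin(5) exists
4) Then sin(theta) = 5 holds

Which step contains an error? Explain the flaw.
Step 2: Apply arcsin to both sides: theta = arcsin(5)

Step 2 applies arcsin to 5. However, arcsin(x) is only defined for x in [-1, 1] because sin(theta) can only produce values in that range. Since |5| > 1, arcsin(5) is undefined. There is no angle whose sine equals 5.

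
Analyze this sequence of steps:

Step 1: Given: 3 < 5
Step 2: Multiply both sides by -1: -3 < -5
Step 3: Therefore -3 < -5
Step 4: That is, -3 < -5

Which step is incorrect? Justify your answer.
Step 2: Multiply both sides by -1: -3 < -5

Step 2 multiplies both sides by -1 but fails to reverse the inequality sign. When multiplying (or dividing) an inequality by a negative number, the direction must be reversed. Since 3 < 5, we should get -3 > -5, i.e., -3 > -5.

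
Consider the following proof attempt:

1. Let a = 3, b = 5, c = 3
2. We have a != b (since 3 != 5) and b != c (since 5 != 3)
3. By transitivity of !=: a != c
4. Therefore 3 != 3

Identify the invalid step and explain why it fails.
Step 3: By transitivity of !=: a != c

Step 3 incorrectly applies transitivity to the '!=' relation. Transitivity states: if a R b and b R c, then a R c. However, '!=' is not transitive. Counterexample: 3 != 5 and 5 != 3, but 3 = 3 (both equal 3). Transitivity holds for relations like <, <=, =, but not for !=.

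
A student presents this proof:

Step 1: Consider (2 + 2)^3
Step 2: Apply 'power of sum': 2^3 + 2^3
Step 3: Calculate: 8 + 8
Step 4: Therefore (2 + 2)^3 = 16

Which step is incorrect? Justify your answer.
Step 2: Apply 'power of sum': 2^3 + 2^3

Step 2 incorrectly applies a non-existent rule '(a+b)^n = a^n + b^n'. This is false in general. The correct expansion uses the binomial theorem. The actual value is (2 + 2)^3 = 4^3 = 64, not 16.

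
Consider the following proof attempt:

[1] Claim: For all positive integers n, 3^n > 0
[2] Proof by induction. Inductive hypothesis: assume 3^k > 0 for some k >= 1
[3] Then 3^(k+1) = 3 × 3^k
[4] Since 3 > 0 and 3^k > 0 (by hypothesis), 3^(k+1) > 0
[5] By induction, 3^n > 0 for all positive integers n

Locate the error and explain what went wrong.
Step 5: By induction, 3^n > 0 for all positive integers n

Step 5 concludes the proof by induction, but no base case was ever established. A valid induction proof requires: (1) a base case proving 3^1 > 0, and (2) an inductive step showing IF 3^k > 0 THEN 3^(k+1) > 0. Steps 2-4 correctly establish the inductive step, but without the base case the conclusion in step 5 does not follow.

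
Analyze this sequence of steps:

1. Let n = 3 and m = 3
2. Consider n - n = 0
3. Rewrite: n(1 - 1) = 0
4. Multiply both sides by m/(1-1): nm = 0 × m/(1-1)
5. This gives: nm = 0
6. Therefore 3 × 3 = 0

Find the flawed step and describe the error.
Step 4: Multiply both sides by m/(1-1): nm = 0 × m/(1-1)

Step 4 multiplies both sides by m/(1-1). However, 1-1 = 0, so this is multiplication by m/0, which is undefined. We cannot multiply by an undefined expression.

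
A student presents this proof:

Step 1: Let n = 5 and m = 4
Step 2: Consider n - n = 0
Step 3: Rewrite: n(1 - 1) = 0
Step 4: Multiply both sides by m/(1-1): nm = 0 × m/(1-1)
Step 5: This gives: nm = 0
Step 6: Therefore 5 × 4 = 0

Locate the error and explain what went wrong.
Step 4: Multiply both sides by m/(1-1): nm = 0 × m/(1-1)

Step 4 multiplies both sides by m/(1-1). However, 1-1 = 0, so this is multiplication by m/0, which is undefined. We cannot multiply by an undefined expression.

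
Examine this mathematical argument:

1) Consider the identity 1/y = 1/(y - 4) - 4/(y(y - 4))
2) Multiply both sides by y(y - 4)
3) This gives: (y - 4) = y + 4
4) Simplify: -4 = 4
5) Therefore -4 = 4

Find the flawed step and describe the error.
Step 3: This gives: (y - 4) = y + 4

Step 3 makes a sign error when clearing denominators. Multiplying -4/(y(y - 4)) by y(y - 4) gives -4, not +4. The correct result is (y - 4) = y - 4, which is trivially true, not (y - 4) = y + 4. (Step 1 is a valid identity: 1/(y - 4) - 4/(y(y - 4)) = (y - 4)/(y(y - 4)) = 1/y.)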